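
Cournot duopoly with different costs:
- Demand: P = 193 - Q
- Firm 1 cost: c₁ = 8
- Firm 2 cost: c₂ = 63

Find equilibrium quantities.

q₁* = 80.0, q₂* = 25.0

Work:
Reaction: q₁ = (193 - 8 - q₂)/2
Reaction: q₂ = (193 - 63 - q₁)/2
Solve simultaneously:
q₁* = (193 - 2×8 + 63)/3 = 80.0
q₂* = (193 - 2×63 + 8)/3 = 25.0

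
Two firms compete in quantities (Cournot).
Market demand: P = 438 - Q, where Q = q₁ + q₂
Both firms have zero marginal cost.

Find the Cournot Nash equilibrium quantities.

q₁* = q₂* = 146.0; P* = 146.0

Work:
Profit: π_i = P·q_i = (a - q_i - q_j)·q_i
FOC: ∂π_i/∂q_i = a - 2q_i - q_j = 0
Reaction function: q_i = (438 - q_j)/2
Symmetry: q* = 438/3 = 146.0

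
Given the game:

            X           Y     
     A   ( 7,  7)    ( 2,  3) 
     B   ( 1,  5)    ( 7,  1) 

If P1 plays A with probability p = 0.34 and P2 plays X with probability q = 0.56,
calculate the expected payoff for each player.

E[P1] = 4.0344, E[P2] = 3.92

Work:
E[P1] = p·q·π₁(A,X) + p·(1-q)·π₁(A,Y) + (1-p)·q·π₁(B,X) + (1-p)·(1-q)·π₁(B,Y)
= 0.34·0.56·7 + 0.34·0.44·2 + 0.66·0.56·1 + 0.66·0.44·7
= 4.0344

E[P2] = 3.92 (similar calculation)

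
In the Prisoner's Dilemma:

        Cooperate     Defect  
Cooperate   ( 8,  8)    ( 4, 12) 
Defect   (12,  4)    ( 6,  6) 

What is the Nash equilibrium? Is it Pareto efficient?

(Defect, Defect) is NE; not Pareto efficient

Work:
Defect dominates Cooperate for both players:
If P2 cooperates: Defect (12) > Cooperate (8)
If P2 defects: Defect (6) > Cooperate (4)
NE: (Defect, Defect) with payoff (6, 6)
But (Cooperate, Cooperate) = (8, 8) Pareto dominates (6, 6)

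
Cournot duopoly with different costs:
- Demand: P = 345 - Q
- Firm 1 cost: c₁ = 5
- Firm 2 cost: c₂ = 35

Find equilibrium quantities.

q₁* = 123.33, q₂* = 93.33

Work:
Reaction: q₁ = (345 - 5 - q₂)/2
Reaction: q₂ = (345 - 35 - q₁)/2
Solve simultaneously:
q₁* = (345 - 2×5 + 35)/3 = 123.33
q₂* = (345 - 2×35 + 5)/3 = 93.33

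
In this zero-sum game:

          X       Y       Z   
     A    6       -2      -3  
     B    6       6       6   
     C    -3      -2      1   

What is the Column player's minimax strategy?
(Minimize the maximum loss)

Column should play X or Y or Z (all achieve the minimum), value = 6

Work:
Column player minimizes Row's maximum payoff:
Column X: max payoff to Row = 6
Column Y: max payoff to Row = 6
Column Z: max payoff to Row = 6
Minimum is 6, achieved by columns X, Y, Z (tied).
Each of X or Y or Z is a minimax strategy.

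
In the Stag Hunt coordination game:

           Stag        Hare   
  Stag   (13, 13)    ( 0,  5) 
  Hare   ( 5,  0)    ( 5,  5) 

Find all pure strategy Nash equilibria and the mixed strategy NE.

Pure NE: (Stag, Stag) and (Hare, Hare); Mixed NE: p = 0.3846, q = 0.3846

Work:
Check pure NE:
(Stag, Stag): (13, 13) - no unilateral deviation beneficial
(Hare, Hare): (5, 5) - no unilateral deviation beneficial
Mixed NE: P1 plays Stag with p = 0.3846, P2 plays Stag with q = 0.3846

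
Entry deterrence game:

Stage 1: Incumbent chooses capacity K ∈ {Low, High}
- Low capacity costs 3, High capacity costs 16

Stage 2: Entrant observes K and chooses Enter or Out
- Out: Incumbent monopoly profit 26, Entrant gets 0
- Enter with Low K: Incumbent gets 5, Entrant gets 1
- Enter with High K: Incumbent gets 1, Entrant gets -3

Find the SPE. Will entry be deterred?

SPE: (High, Enter|Low, Out|High); Entry deterred. Incumbent net profit = 10

Work:
After Low K: Entrant enters (1 > 0)
After High K: Entrant stays out (-3 < 0)
Incumbent: Low → 5−3=2, High → 26−16=10
Incumbent chooses High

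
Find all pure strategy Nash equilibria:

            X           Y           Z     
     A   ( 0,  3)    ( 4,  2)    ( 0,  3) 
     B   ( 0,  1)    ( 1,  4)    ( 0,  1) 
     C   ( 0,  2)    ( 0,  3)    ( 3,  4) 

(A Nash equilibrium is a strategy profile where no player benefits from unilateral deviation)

Nash equilibrium: (A, X), (C, Z)

Work:
Best responses:
  P1 vs X: payoffs [0, 0, 0] → best response A/B/C (payoff 0)
  P1 vs Y: payoffs [4, 1, 0] → best response A (payoff 4)
  P1 vs Z: payoffs [0, 0, 3] → best response C (payoff 3)
  P2 vs A: payoffs [3, 2, 3] → best response X/Z (payoff 3)
  P2 vs B: payoffs [1, 4, 1] → best response Y (payoff 4)
  P2 vs C: payoffs [2, 3, 4] → best response Z (payoff 4)
Mutual best responses: (A,X), (C,Z) → Nash equilibria.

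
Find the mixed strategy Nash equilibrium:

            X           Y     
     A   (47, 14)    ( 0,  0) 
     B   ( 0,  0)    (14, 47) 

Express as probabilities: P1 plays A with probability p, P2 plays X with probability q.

p = 0.7705, q = 0.2295

Work:
Find probabilities that make opponent indifferent:
P2 chooses q to make P1 indifferent between A and B
P1 chooses p to make P2 indifferent between X and Y
Mixed NE: P1 plays (A: 0.7705, B: 0.2295), P2 plays (X: 0.2295, Y: 0.7705)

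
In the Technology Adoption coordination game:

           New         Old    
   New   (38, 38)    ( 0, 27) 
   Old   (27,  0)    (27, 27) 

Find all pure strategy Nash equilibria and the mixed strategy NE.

Pure NE: (New, New) and (Old, Old); Mixed NE: p = 0.7105, q = 0.7105

Work:
Check pure NE:
(New, New): (38, 38) - no unilateral deviation beneficial
(Old, Old): (27, 27) - no unilateral deviation beneficial
Mixed NE: P1 plays New with p = 0.7105, P2 plays New with q = 0.7105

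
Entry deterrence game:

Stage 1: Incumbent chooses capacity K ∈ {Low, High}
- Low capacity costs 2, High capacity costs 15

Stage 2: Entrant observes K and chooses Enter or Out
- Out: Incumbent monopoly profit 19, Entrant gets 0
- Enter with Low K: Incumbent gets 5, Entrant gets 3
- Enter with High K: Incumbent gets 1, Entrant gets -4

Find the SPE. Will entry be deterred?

SPE: (High, Enter|Low, Out|High); Entry deterred. Incumbent net profit = 4

Work:
After Low K: Entrant enters (3 > 0)
After High K: Entrant stays out (-4 < 0)
Incumbent: Low → 5−2=3, High → 19−15=4
Incumbent chooses High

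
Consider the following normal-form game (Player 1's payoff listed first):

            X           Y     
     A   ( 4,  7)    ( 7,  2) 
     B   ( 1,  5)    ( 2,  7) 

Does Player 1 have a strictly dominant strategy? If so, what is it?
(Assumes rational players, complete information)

Yes, Player 1's strictly dominant strategy is A

Work:
A strategy strictly dominates another if it gives a strictly higher payoff against every opponent action. Compare each pair of P1's strategies column-by-column:
  A vs B: [4 vs 1, 7 vs 2] → A strictly dominates B
  B vs A: [1 vs 4, 2 vs 7] → B does not strictly dominate A (column X: 1 ≤ 4)
A strictly dominates every other strategy → strictly dominant.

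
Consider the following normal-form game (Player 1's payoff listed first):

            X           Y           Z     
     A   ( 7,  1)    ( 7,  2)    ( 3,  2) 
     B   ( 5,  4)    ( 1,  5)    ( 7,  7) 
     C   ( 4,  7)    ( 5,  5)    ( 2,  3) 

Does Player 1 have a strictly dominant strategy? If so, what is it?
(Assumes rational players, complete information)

No strictly dominant strategy exists for Player 1

Work:
A strategy strictly dominates another if it gives a strictly higher payoff against every opponent action. Compare each pair of P1's strategies column-by-column:
  A vs B: [7 vs 5, 7 vs 1, 3 vs 7] → A does not strictly dominate B (column Z: 3 ≤ 7)
  A vs C: [7 vs 4, 7 vs 5, 3 vs 2] → A strictly dominates C
  B vs A: [5 vs 7, 1 vs 7, 7 vs 3] → B does not strictly dominate A (column X: 5 ≤ 7)
  B vs C: [5 vs 4, 1 vs 5, 7 vs 2] → B does not strictly dominate C (column Y: 1 ≤ 5)
  C vs A: [4 vs 7, 5 vs 7, 2 vs 3] → C does not strictly dominate A (column X: 4 ≤ 7)
  C vs B: [4 vs 5, 5 vs 1, 2 vs 7] → C does not strictly dominate B (column X: 4 ≤ 5)
No single strategy strictly dominates all others → no strictly dominant strategy.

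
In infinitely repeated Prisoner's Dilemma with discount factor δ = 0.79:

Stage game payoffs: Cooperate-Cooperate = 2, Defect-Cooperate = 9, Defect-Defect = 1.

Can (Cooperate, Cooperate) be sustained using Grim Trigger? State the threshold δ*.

δ* = 0.875; since δ = 0.79 < 0.875, cooperation cannot be sustained

Work:
For Grim Trigger:
Cooperate forever: 2/(1-δ)
Defect then punished: 9 + 1·δ/(1-δ)
Need: 2/(1-δ) ≥ 9 + 1·δ/(1-δ)
Solving: δ ≥ (T-R)/(T-P) = (9-2)/(9-1) = 0.875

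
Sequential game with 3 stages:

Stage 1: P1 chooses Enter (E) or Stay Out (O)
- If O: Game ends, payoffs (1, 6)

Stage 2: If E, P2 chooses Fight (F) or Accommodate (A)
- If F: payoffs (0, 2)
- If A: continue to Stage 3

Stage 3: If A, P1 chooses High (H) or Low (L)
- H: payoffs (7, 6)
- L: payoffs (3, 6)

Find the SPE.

SPE: (E, A, H); Outcome (7, 6)

Work:
Stage 3: P1 chooses H (7 vs 3)
Stage 2: P2: F->2, A->6 (anticipating H). Choose A
Stage 1: P1: O->1, E->7 (anticipating A, H). Choose E
SPE path: E -> A -> H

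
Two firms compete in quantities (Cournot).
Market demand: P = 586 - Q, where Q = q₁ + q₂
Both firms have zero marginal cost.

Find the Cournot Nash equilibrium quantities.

q₁* = q₂* = 195.33; P* = 195.33

Work:
Profit: π_i = P·q_i = (a - q_i - q_j)·q_i
FOC: ∂π_i/∂q_i = a - 2q_i - q_j = 0
Reaction function: q_i = (586 - q_j)/2
Symmetry: q* = 586/3 = 195.33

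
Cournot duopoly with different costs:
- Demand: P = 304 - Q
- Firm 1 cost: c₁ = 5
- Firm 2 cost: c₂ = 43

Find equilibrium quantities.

q₁* = 112.33, q₂* = 74.33

Work:
Reaction: q₁ = (304 - 5 - q₂)/2
Reaction: q₂ = (304 - 43 - q₁)/2
Solve simultaneously:
q₁* = (304 - 2×5 + 43)/3 = 112.33
q₂* = (304 - 2×43 + 5)/3 = 74.33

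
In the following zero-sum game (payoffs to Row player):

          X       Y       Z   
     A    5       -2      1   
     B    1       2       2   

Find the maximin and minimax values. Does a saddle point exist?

Maximin = 1, Minimax = 2, Saddle: False

Work:
Row minimums: [-2, 1] → maximin = 1
Column maximums: [5, 2, 2] → minimax = 2
No saddle point (maximin ≠ minimax). Mixed strategy needed.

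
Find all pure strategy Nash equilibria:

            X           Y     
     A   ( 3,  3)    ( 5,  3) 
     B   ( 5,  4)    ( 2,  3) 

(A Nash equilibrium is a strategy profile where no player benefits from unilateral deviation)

Nash equilibrium: (A, Y), (B, X)

Work:
Best responses:
  P1 vs X: payoffs [3, 5] → best response B (payoff 5)
  P1 vs Y: payoffs [5, 2] → best response A (payoff 5)
  P2 vs A: payoffs [3, 3] → best response X/Y (payoff 3)
  P2 vs B: payoffs [4, 3] → best response X (payoff 4)
Mutual best responses: (A,Y), (B,X) → Nash equilibria.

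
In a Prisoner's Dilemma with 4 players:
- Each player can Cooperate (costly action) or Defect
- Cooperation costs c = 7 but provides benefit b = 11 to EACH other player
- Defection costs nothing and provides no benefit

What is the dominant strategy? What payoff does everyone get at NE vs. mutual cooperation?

Dominant: Defect; NE payoff = 0; Coop payoff = 26

Work:
Defect dominates (saves cost c = 7, benefit to others is external)
NE: All defect → everyone gets 0
If all cooperate: each receives (3)×11 - 7 = 26
Social dilemma: 26 > 0 but NE gives 0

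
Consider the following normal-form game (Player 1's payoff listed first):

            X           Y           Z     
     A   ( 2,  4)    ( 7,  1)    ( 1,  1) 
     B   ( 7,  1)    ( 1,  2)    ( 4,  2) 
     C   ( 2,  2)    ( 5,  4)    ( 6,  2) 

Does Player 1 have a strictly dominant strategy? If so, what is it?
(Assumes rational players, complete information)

No strictly dominant strategy exists for Player 1

Work:
A strategy strictly dominates another if it gives a strictly higher payoff against every opponent action. Compare each pair of P1's strategies column-by-column:
  A vs B: [2 vs 7, 7 vs 1, 1 vs 4] → A does not strictly dominate B (column X: 2 ≤ 7)
  A vs C: [2 vs 2, 7 vs 5, 1 vs 6] → A does not strictly dominate C (column X: 2 ≤ 2)
  B vs A: [7 vs 2, 1 vs 7, 4 vs 1] → B does not strictly dominate A (column Y: 1 ≤ 7)
  B vs C: [7 vs 2, 1 vs 5, 4 vs 6] → B does not strictly dominate C (column Y: 1 ≤ 5)
  C vs A: [2 vs 2, 5 vs 7, 6 vs 1] → C does not strictly dominate A (column X: 2 ≤ 2)
  C vs B: [2 vs 7, 5 vs 1, 6 vs 4] → C does not strictly dominate B (column X: 2 ≤ 7)
No single strategy strictly dominates all others → no strictly dominant strategy.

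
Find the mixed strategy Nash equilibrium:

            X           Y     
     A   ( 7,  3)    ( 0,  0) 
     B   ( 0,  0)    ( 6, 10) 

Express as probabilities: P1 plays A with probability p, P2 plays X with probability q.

p = 0.7692, q = 0.4615

Work:
Find probabilities that make opponent indifferent:
P2 chooses q to make P1 indifferent between A and B
P1 chooses p to make P2 indifferent between X and Y
Mixed NE: P1 plays (A: 0.7692, B: 0.2308), P2 plays (X: 0.4615, Y: 0.5385)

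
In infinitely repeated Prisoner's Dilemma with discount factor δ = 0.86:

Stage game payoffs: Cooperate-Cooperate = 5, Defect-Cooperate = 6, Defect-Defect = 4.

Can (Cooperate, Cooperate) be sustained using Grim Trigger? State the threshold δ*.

δ* = 0.5; since δ = 0.86 ≥ 0.5, cooperation can be sustained

Work:
For Grim Trigger:
Cooperate forever: 5/(1-δ)
Defect then punished: 6 + 4·δ/(1-δ)
Need: 5/(1-δ) ≥ 6 + 4·δ/(1-δ)
Solving: δ ≥ (T-R)/(T-P) = (6-5)/(6-4) = 0.5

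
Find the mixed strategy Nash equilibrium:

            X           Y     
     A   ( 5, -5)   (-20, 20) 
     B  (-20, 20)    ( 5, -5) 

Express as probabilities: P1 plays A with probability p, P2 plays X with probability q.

p = 0.5, q = 0.5

Work:
Find probabilities that make opponent indifferent:
P2 chooses q to make P1 indifferent between A and B
P1 chooses p to make P2 indifferent between X and Y
Mixed NE: P1 plays (A: 0.5, B: 0.5), P2 plays (X: 0.5, Y: 0.5)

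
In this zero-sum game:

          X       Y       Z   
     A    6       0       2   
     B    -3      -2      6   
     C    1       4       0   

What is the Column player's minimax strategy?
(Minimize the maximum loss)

Column should play Y, value = 4

Work:
Column player minimizes Row's maximum payoff:
Column X: max payoff to Row = 6
Column Y: max payoff to Row = 4
Column Z: max payoff to Row = 6
Minimum is 4, achieved by column Y.
Minimax strategy: Y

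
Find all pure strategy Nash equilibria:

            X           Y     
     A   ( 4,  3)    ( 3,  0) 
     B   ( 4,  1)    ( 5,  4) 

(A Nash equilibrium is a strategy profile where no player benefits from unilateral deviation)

Nash equilibrium: (A, X), (B, Y)

Work:
Best responses:
  P1 vs X: payoffs [4, 4] → best response A/B (payoff 4)
  P1 vs Y: payoffs [3, 5] → best response B (payoff 5)
  P2 vs A: payoffs [3, 0] → best response X (payoff 3)
  P2 vs B: payoffs [1, 4] → best response Y (payoff 4)
Mutual best responses: (A,X), (B,Y) → Nash equilibria.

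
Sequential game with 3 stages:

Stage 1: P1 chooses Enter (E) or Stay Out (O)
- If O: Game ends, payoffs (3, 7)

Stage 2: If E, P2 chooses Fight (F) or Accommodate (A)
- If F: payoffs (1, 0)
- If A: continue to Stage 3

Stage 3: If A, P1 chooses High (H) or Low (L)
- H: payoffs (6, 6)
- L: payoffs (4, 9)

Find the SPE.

SPE: (E, A, H); Outcome (6, 6)

Work:
Stage 3: P1 chooses H (6 vs 4)
Stage 2: P2: F->0, A->6 (anticipating H). Choose A
Stage 1: P1: O->3, E->6 (anticipating A, H). Choose E
SPE path: E -> A -> H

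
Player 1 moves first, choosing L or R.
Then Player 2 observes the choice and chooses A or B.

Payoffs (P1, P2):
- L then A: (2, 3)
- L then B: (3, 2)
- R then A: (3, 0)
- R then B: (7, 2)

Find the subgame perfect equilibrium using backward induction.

P1 plays R, P2 plays A after L and B after R; Payoff (7, 2)

Work:
Backward induction:
After L: P2 chooses A → P1 gets 2
After R: P2 chooses B → P1 gets 7
P1 chooses R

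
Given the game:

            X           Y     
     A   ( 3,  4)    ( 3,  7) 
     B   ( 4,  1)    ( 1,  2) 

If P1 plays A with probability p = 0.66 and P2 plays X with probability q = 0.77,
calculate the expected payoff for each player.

E[P1] = 3.1054, E[P2] = 3.5136

Work:
E[P1] = p·q·π₁(A,X) + p·(1-q)·π₁(A,Y) + (1-p)·q·π₁(B,X) + (1-p)·(1-q)·π₁(B,Y)
= 0.66·0.77·3 + 0.66·0.23·3 + 0.34·0.77·4 + 0.34·0.23·1
= 3.1054

E[P2] = 3.5136 (similar calculation)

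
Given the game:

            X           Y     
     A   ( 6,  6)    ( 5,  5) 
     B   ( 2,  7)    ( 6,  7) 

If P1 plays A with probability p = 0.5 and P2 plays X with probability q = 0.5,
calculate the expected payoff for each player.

E[P1] = 4.75, E[P2] = 6.25

Work:
E[P1] = p·q·π₁(A,X) + p·(1-q)·π₁(A,Y) + (1-p)·q·π₁(B,X) + (1-p)·(1-q)·π₁(B,Y)
= 0.5·0.5·6 + 0.5·0.5·5 + 0.5·0.5·2 + 0.5·0.5·6
= 4.75

E[P2] = 6.25 (similar calculation)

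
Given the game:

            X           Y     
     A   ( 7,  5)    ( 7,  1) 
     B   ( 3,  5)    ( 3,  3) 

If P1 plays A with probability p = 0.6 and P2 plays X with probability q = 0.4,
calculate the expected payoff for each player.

E[P1] = 5.4, E[P2] = 3.08

Work:
E[P1] = p·q·π₁(A,X) + p·(1-q)·π₁(A,Y) + (1-p)·q·π₁(B,X) + (1-p)·(1-q)·π₁(B,Y)
= 0.6·0.4·7 + 0.6·0.6·7 + 0.4·0.4·3 + 0.4·0.6·3
= 5.4

E[P2] = 3.08 (similar calculation)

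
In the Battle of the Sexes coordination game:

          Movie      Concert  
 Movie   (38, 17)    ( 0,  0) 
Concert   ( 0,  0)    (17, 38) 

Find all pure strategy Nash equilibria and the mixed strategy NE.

Pure NE: (Movie, Movie) and (Concert, Concert); Mixed NE: p = 0.6909, q = 0.3091

Work:
Check pure NE:
(Movie, Movie): (38, 17) - no unilateral deviation beneficial
(Concert, Concert): (17, 38) - no unilateral deviation beneficial
Mixed NE: P1 plays Movie with p = 0.6909, P2 plays Movie with q = 0.3091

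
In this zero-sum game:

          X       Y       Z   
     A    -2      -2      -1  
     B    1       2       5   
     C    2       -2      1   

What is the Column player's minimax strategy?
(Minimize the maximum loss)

Column should play X or Y (all achieve the minimum), value = 2

Work:
Column player minimizes Row's maximum payoff:
Column X: max payoff to Row = 2
Column Y: max payoff to Row = 2
Column Z: max payoff to Row = 5
Minimum is 2, achieved by columns X, Y (tied).
Each of X or Y is a minimax strategy.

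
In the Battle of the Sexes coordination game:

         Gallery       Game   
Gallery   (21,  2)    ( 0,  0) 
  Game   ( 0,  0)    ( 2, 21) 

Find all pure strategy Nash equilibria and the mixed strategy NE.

Pure NE: (Gallery, Gallery) and (Game, Game); Mixed NE: p = 0.913, q = 0.087

Work:
Check pure NE:
(Gallery, Gallery): (21, 2) - no unilateral deviation beneficial
(Game, Game): (2, 21) - no unilateral deviation beneficial
Mixed NE: P1 plays Gallery with p = 0.913, P2 plays Gallery with q = 0.087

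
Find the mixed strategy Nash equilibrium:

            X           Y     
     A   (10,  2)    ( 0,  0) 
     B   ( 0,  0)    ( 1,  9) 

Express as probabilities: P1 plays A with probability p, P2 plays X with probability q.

p = 0.8182, q = 0.0909

Work:
Find probabilities that make opponent indifferent:
P2 chooses q to make P1 indifferent between A and B
P1 chooses p to make P2 indifferent between X and Y
Mixed NE: P1 plays (A: 0.8182, B: 0.1818), P2 plays (X: 0.0909, Y: 0.9091)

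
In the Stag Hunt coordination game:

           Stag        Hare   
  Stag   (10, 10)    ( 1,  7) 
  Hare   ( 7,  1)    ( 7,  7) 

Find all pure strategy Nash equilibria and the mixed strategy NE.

Pure NE: (Stag, Stag) and (Hare, Hare); Mixed NE: p = 0.6667, q = 0.6667

Work:
Check pure NE:
(Stag, Stag): (10, 10) - no unilateral deviation beneficial
(Hare, Hare): (7, 7) - no unilateral deviation beneficial
Mixed NE: P1 plays Stag with p = 0.6667, P2 plays Stag with q = 0.6667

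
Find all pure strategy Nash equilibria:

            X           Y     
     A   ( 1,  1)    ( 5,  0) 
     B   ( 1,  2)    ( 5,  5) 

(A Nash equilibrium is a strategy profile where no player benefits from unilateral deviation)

Nash equilibrium: (A, X), (B, Y)

Work:
Best responses:
  P1 vs X: payoffs [1, 1] → best response A/B (payoff 1)
  P1 vs Y: payoffs [5, 5] → best response A/B (payoff 5)
  P2 vs A: payoffs [1, 0] → best response X (payoff 1)
  P2 vs B: payoffs [2, 5] → best response Y (payoff 5)
Mutual best responses: (A,X), (B,Y) → Nash equilibria.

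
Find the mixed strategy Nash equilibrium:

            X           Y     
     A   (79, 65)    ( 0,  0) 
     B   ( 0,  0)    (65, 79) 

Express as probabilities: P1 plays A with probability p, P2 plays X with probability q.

p = 0.5486, q = 0.4514

Work:
Find probabilities that make opponent indifferent:
P2 chooses q to make P1 indifferent between A and B
P1 chooses p to make P2 indifferent between X and Y
Mixed NE: P1 plays (A: 0.5486, B: 0.4514), P2 plays (X: 0.4514, Y: 0.5486)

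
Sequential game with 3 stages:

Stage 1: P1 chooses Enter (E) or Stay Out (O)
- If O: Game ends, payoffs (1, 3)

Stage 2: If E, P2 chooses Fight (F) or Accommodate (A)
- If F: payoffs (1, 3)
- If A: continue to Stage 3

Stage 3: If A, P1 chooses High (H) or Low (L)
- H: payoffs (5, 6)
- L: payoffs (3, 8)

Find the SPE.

SPE: (E, A, H); Outcome (5, 6)

Work:
Stage 3: P1 chooses H (5 vs 3)
Stage 2: P2: F->3, A->6 (anticipating H). Choose A
Stage 1: P1: O->1, E->5 (anticipating A, H). Choose E
SPE path: E -> A -> H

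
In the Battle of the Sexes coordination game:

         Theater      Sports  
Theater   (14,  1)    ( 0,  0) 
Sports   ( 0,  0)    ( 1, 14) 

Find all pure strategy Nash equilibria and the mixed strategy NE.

Pure NE: (Theater, Theater) and (Sports, Sports); Mixed NE: p = 0.9333, q = 0.0667

Work:
Check pure NE:
(Theater, Theater): (14, 1) - no unilateral deviation beneficial
(Sports, Sports): (1, 14) - no unilateral deviation beneficial
Mixed NE: P1 plays Theater with p = 0.9333, P2 plays Theater with q = 0.0667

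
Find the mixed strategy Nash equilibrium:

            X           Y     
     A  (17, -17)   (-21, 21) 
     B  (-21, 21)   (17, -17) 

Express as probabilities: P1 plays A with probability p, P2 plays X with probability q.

p = 0.5, q = 0.5

Work:
Find probabilities that make opponent indifferent:
P2 chooses q to make P1 indifferent between A and B
P1 chooses p to make P2 indifferent between X and Y
Mixed NE: P1 plays (A: 0.5, B: 0.5), P2 plays (X: 0.5, Y: 0.5)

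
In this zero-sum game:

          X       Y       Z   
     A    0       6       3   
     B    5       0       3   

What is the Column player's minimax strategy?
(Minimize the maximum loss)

Column should play Z, value = 3

Work:
Column player minimizes Row's maximum payoff:
Column X: max payoff to Row = 5
Column Y: max payoff to Row = 6
Column Z: max payoff to Row = 3
Minimum is 3, achieved by column Z.
Minimax strategy: Z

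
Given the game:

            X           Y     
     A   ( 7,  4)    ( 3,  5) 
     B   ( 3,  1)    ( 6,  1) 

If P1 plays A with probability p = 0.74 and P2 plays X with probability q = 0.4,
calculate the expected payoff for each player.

E[P1] = 4.652, E[P2] = 3.664

Work:
E[P1] = p·q·π₁(A,X) + p·(1-q)·π₁(A,Y) + (1-p)·q·π₁(B,X) + (1-p)·(1-q)·π₁(B,Y)
= 0.74·0.4·7 + 0.74·0.6·3 + 0.26·0.4·3 + 0.26·0.6·6
= 4.652

E[P2] = 3.664 (similar calculation)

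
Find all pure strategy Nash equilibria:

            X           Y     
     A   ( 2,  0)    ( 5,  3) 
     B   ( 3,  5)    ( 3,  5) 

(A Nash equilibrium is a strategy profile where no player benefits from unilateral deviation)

Nash equilibrium: (A, Y), (B, X)

Work:
Best responses:
  P1 vs X: payoffs [2, 3] → best response B (payoff 3)
  P1 vs Y: payoffs [5, 3] → best response A (payoff 5)
  P2 vs A: payoffs [0, 3] → best response Y (payoff 3)
  P2 vs B: payoffs [5, 5] → best response X/Y (payoff 5)
Mutual best responses: (A,Y), (B,X) → Nash equilibria.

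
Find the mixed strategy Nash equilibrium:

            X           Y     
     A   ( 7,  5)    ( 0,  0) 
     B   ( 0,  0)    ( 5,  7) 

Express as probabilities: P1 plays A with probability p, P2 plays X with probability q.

p = 0.5833, q = 0.4167

Work:
Find probabilities that make opponent indifferent:
P2 chooses q to make P1 indifferent between A and B
P1 chooses p to make P2 indifferent between X and Y
Mixed NE: P1 plays (A: 0.5833, B: 0.4167), P2 plays (X: 0.4167, Y: 0.5833)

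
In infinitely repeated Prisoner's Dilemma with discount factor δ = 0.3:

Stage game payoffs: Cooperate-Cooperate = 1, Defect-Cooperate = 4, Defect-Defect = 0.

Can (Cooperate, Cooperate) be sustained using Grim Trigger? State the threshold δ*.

δ* = 0.75; since δ = 0.3 < 0.75, cooperation cannot be sustained

Work:
For Grim Trigger:
Cooperate forever: 1/(1-δ)
Defect then punished: 4 + 0·δ/(1-δ)
Need: 1/(1-δ) ≥ 4 + 0·δ/(1-δ)
Solving: δ ≥ (T-R)/(T-P) = (4-1)/(4-0) = 0.75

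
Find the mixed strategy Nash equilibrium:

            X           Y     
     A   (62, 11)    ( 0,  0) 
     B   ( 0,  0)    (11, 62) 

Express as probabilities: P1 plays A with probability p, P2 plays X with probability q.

p = 0.8493, q = 0.1507

Work:
Find probabilities that make opponent indifferent:
P2 chooses q to make P1 indifferent between A and B
P1 chooses p to make P2 indifferent between X and Y
Mixed NE: P1 plays (A: 0.8493, B: 0.1507), P2 plays (X: 0.1507, Y: 0.8493)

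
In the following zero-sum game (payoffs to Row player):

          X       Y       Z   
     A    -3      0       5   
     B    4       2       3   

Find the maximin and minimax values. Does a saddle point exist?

Maximin = 2, Minimax = 2, Saddle: True

Work:
Row minimums: [-3, 2] → maximin = 2
Column maximums: [4, 2, 5] → minimax = 2
Saddle point exists! Game value = 2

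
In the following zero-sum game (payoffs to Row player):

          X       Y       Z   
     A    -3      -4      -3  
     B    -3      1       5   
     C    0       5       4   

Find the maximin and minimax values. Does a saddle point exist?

Maximin = 0, Minimax = 0, Saddle: True

Work:
Row minimums: [-4, -3, 0] → maximin = 0
Column maximums: [0, 5, 5] → minimax = 0
Saddle point exists! Game value = 0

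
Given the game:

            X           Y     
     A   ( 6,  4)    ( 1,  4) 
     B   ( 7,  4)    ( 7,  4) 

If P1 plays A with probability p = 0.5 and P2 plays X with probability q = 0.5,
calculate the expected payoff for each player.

E[P1] = 5.25, E[P2] = 4.0

Work:
E[P1] = p·q·π₁(A,X) + p·(1-q)·π₁(A,Y) + (1-p)·q·π₁(B,X) + (1-p)·(1-q)·π₁(B,Y)
= 0.5·0.5·6 + 0.5·0.5·1 + 0.5·0.5·7 + 0.5·0.5·7
= 5.25

E[P2] = 4.0 (similar calculation)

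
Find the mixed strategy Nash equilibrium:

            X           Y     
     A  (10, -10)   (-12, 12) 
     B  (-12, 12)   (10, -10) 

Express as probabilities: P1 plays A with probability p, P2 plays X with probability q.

p = 0.5, q = 0.5

Work:
Find probabilities that make opponent indifferent:
P2 chooses q to make P1 indifferent between A and B
P1 chooses p to make P2 indifferent between X and Y
Mixed NE: P1 plays (A: 0.5, B: 0.5), P2 plays (X: 0.5, Y: 0.5)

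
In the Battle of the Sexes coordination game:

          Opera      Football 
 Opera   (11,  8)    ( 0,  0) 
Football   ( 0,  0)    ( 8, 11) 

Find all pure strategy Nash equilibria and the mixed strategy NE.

Pure NE: (Opera, Opera) and (Football, Football); Mixed NE: p = 0.5789, q = 0.4211

Work:
Check pure NE:
(Opera, Opera): (11, 8) - no unilateral deviation beneficial
(Football, Football): (8, 11) - no unilateral deviation beneficial
Mixed NE: P1 plays Opera with p = 0.5789, P2 plays Opera with q = 0.4211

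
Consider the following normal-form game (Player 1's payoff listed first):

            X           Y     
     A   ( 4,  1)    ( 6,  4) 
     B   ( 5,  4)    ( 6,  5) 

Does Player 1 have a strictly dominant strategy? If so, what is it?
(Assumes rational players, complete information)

No strictly dominant strategy exists for Player 1

Work:
A strategy strictly dominates another if it gives a strictly higher payoff against every opponent action. Compare each pair of P1's strategies column-by-column:
  A vs B: [4 vs 5, 6 vs 6] → A does not strictly dominate B (column X: 4 ≤ 5)
  B vs A: [5 vs 4, 6 vs 6] → B does not strictly dominate A (column Y: 6 ≤ 6)
No single strategy strictly dominates all others → no strictly dominant strategy.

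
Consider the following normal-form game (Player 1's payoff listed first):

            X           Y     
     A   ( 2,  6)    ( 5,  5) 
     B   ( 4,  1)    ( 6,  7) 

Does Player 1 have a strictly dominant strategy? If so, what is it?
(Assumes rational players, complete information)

Yes, Player 1's strictly dominant strategy is B

Work:
A strategy strictly dominates another if it gives a strictly higher payoff against every opponent action. Compare each pair of P1's strategies column-by-column:
  A vs B: [2 vs 4, 5 vs 6] → A does not strictly dominate B (column X: 2 ≤ 4)
  B vs A: [4 vs 2, 6 vs 5] → B strictly dominates A
B strictly dominates every other strategy → strictly dominant.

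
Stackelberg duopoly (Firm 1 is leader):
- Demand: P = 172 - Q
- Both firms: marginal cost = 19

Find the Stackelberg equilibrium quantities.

q₁* (leader) = 76.5, q₂* (follower) = 38.25

Work:
Follower's reaction: q₂ = (a - c - q₁)/2
Leader substitutes: π₁ = q₁·(a - q₁ - (a-c-q₁)/2 - c)
FOC: q₁* = (172 - 19)/2 = 76.50
Then: q₂* = (172 - 19 - 76.5)/2 = 38.25
Leader has first-mover advantage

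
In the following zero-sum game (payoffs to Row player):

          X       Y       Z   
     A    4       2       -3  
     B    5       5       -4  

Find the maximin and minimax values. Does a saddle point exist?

Maximin = -3, Minimax = -3, Saddle: True

Work:
Row minimums: [-3, -4] → maximin = -3
Column maximums: [5, 5, -3] → minimax = -3
Saddle point exists! Game value = -3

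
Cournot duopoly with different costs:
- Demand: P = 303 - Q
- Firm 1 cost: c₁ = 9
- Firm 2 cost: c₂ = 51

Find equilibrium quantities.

q₁* = 112.0, q₂* = 70.0

Work:
Reaction: q₁ = (303 - 9 - q₂)/2
Reaction: q₂ = (303 - 51 - q₁)/2
Solve simultaneously:
q₁* = (303 - 2×9 + 51)/3 = 112.0
q₂* = (303 - 2×51 + 9)/3 = 70.0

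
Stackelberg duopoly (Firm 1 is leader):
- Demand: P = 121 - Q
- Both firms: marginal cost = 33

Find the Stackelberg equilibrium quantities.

q₁* (leader) = 44.0, q₂* (follower) = 22.0

Work:
Follower's reaction: q₂ = (a - c - q₁)/2
Leader substitutes: π₁ = q₁·(a - q₁ - (a-c-q₁)/2 - c)
FOC: q₁* = (121 - 33)/2 = 44.00
Then: q₂* = (121 - 33 - 44.0)/2 = 22.00
Leader has first-mover advantage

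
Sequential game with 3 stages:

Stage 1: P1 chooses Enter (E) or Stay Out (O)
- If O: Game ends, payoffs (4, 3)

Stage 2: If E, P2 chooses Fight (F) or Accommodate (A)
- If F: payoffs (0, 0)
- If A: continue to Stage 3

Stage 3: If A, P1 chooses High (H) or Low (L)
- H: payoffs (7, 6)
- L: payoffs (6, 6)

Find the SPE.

SPE: (E, A, H); Outcome (7, 6)

Work:
Stage 3: P1 chooses H (7 vs 6)
Stage 2: P2: F->0, A->6 (anticipating H). Choose A
Stage 1: P1: O->4, E->7 (anticipating A, H). Choose E
SPE path: E -> A -> H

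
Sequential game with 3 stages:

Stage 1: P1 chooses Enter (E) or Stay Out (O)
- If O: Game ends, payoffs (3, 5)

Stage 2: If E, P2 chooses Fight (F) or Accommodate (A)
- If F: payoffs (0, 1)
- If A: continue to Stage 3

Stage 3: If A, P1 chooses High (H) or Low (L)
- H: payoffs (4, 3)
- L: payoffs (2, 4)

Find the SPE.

SPE: (E, A, H); Outcome (4, 3)

Work:
Stage 3: P1 chooses H (4 vs 2)
Stage 2: P2: F->1, A->3 (anticipating H). Choose A
Stage 1: P1: O->3, E->4 (anticipating A, H). Choose E
SPE path: E -> A -> H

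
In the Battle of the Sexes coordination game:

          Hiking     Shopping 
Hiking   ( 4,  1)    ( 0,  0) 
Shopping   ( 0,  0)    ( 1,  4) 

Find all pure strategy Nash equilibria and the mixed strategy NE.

Pure NE: (Hiking, Hiking) and (Shopping, Shopping); Mixed NE: p = 0.8, q = 0.2

Work:
Check pure NE:
(Hiking, Hiking): (4, 1) - no unilateral deviation beneficial
(Shopping, Shopping): (1, 4) - no unilateral deviation beneficial
Mixed NE: P1 plays Hiking with p = 0.8, P2 plays Hiking with q = 0.2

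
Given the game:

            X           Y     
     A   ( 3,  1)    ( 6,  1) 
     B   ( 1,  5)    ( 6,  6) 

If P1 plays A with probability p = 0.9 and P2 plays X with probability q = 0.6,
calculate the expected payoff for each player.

E[P1] = 4.08, E[P2] = 1.44

Work:
E[P1] = p·q·π₁(A,X) + p·(1-q)·π₁(A,Y) + (1-p)·q·π₁(B,X) + (1-p)·(1-q)·π₁(B,Y)
= 0.9·0.6·3 + 0.9·0.4·6 + 0.1·0.6·1 + 0.1·0.4·6
= 4.08

E[P2] = 1.44 (similar calculation)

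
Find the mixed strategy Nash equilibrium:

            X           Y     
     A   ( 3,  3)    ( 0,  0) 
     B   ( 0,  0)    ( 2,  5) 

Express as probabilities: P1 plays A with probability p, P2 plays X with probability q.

p = 0.625, q = 0.4

Work:
Find probabilities that make opponent indifferent:
P2 chooses q to make P1 indifferent between A and B
P1 chooses p to make P2 indifferent between X and Y
Mixed NE: P1 plays (A: 0.625, B: 0.375), P2 plays (X: 0.4, Y: 0.6)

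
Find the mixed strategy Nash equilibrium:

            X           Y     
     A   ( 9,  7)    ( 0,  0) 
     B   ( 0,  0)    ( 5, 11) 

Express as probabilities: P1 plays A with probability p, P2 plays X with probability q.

p = 0.6111, q = 0.3571

Work:
Find probabilities that make opponent indifferent:
P2 chooses q to make P1 indifferent between A and B
P1 chooses p to make P2 indifferent between X and Y
Mixed NE: P1 plays (A: 0.6111, B: 0.3889), P2 plays (X: 0.3571, Y: 0.6429)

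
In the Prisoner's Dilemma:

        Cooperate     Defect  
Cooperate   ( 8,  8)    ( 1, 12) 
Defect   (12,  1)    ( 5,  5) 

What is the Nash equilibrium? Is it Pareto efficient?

(Defect, Defect) is NE; not Pareto efficient

Work:
Defect dominates Cooperate for both players:
If P2 cooperates: Defect (12) > Cooperate (8)
If P2 defects: Defect (5) > Cooperate (1)
NE: (Defect, Defect) with payoff (5, 5)
But (Cooperate, Cooperate) = (8, 8) Pareto dominates (5, 5)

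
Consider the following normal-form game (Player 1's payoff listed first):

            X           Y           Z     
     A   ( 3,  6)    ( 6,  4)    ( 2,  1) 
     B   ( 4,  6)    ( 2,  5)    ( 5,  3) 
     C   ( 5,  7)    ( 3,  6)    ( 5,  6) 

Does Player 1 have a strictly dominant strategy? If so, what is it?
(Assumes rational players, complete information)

No strictly dominant strategy exists for Player 1

Work:
A strategy strictly dominates another if it gives a strictly higher payoff against every opponent action. Compare each pair of P1's strategies column-by-column:
  A vs B: [3 vs 4, 6 vs 2, 2 vs 5] → A does not strictly dominate B (column X: 3 ≤ 4)
  A vs C: [3 vs 5, 6 vs 3, 2 vs 5] → A does not strictly dominate C (column X: 3 ≤ 5)
  B vs A: [4 vs 3, 2 vs 6, 5 vs 2] → B does not strictly dominate A (column Y: 2 ≤ 6)
  B vs C: [4 vs 5, 2 vs 3, 5 vs 5] → B does not strictly dominate C (column X: 4 ≤ 5)
  C vs A: [5 vs 3, 3 vs 6, 5 vs 2] → C does not strictly dominate A (column Y: 3 ≤ 6)
  C vs B: [5 vs 4, 3 vs 2, 5 vs 5] → C does not strictly dominate B (column Z: 5 ≤ 5)
No single strategy strictly dominates all others → no strictly dominant strategy.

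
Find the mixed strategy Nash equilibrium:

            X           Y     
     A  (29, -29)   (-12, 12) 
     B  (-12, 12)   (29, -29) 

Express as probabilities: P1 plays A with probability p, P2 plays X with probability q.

p = 0.5, q = 0.5

Work:
Find probabilities that make opponent indifferent:
P2 chooses q to make P1 indifferent between A and B
P1 chooses p to make P2 indifferent between X and Y
Mixed NE: P1 plays (A: 0.5, B: 0.5), P2 plays (X: 0.5, Y: 0.5)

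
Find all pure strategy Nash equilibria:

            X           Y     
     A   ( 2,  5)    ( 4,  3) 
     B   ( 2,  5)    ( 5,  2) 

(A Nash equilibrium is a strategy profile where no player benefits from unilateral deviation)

Nash equilibrium: (A, X), (B, X)

Work:
Best responses:
  P1 vs X: payoffs [2, 2] → best response A/B (payoff 2)
  P1 vs Y: payoffs [4, 5] → best response B (payoff 5)
  P2 vs A: payoffs [5, 3] → best response X (payoff 5)
  P2 vs B: payoffs [5, 2] → best response X (payoff 5)
Mutual best responses: (A,X), (B,X) → Nash equilibria.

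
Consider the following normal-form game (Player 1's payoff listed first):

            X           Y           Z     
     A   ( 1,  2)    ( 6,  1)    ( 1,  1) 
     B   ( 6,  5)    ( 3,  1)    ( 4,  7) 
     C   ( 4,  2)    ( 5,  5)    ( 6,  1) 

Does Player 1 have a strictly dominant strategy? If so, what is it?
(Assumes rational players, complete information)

No strictly dominant strategy exists for Player 1

Work:
A strategy strictly dominates another if it gives a strictly higher payoff against every opponent action. Compare each pair of P1's strategies column-by-column:
  A vs B: [1 vs 6, 6 vs 3, 1 vs 4] → A does not strictly dominate B (column X: 1 ≤ 6)
  A vs C: [1 vs 4, 6 vs 5, 1 vs 6] → A does not strictly dominate C (column X: 1 ≤ 4)
  B vs A: [6 vs 1, 3 vs 6, 4 vs 1] → B does not strictly dominate A (column Y: 3 ≤ 6)
  B vs C: [6 vs 4, 3 vs 5, 4 vs 6] → B does not strictly dominate C (column Y: 3 ≤ 5)
  C vs A: [4 vs 1, 5 vs 6, 6 vs 1] → C does not strictly dominate A (column Y: 5 ≤ 6)
  C vs B: [4 vs 6, 5 vs 3, 6 vs 4] → C does not strictly dominate B (column X: 4 ≤ 6)
No single strategy strictly dominates all others → no strictly dominant strategy.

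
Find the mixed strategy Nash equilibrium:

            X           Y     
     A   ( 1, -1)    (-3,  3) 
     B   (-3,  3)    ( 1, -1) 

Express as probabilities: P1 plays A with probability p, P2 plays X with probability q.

p = 0.5, q = 0.5

Work:
Find probabilities that make opponent indifferent:
P2 chooses q to make P1 indifferent between A and B
P1 chooses p to make P2 indifferent between X and Y
Mixed NE: P1 plays (A: 0.5, B: 0.5), P2 plays (X: 0.5, Y: 0.5)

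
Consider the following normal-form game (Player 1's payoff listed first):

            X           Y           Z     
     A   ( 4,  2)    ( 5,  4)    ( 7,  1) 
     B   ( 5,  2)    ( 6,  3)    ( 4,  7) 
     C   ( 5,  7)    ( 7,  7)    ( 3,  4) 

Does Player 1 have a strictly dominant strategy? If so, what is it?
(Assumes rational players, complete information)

No strictly dominant strategy exists for Player 1

Work:
A strategy strictly dominates another if it gives a strictly higher payoff against every opponent action. Compare each pair of P1's strategies column-by-column:
  A vs B: [4 vs 5, 5 vs 6, 7 vs 4] → A does not strictly dominate B (column X: 4 ≤ 5)
  A vs C: [4 vs 5, 5 vs 7, 7 vs 3] → A does not strictly dominate C (column X: 4 ≤ 5)
  B vs A: [5 vs 4, 6 vs 5, 4 vs 7] → B does not strictly dominate A (column Z: 4 ≤ 7)
  B vs C: [5 vs 5, 6 vs 7, 4 vs 3] → B does not strictly dominate C (column X: 5 ≤ 5)
  C vs A: [5 vs 4, 7 vs 5, 3 vs 7] → C does not strictly dominate A (column Z: 3 ≤ 7)
  C vs B: [5 vs 5, 7 vs 6, 3 vs 4] → C does not strictly dominate B (column X: 5 ≤ 5)
No single strategy strictly dominates all others → no strictly dominant strategy.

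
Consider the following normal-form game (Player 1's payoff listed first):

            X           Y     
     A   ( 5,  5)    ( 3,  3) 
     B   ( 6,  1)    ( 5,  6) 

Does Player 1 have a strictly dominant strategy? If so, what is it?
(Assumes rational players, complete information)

Yes, Player 1's strictly dominant strategy is B

Work:
A strategy strictly dominates another if it gives a strictly higher payoff against every opponent action. Compare each pair of P1's strategies column-by-column:
  A vs B: [5 vs 6, 3 vs 5] → A does not strictly dominate B (column X: 5 ≤ 6)
  B vs A: [6 vs 5, 5 vs 3] → B strictly dominates A
B strictly dominates every other strategy → strictly dominant.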